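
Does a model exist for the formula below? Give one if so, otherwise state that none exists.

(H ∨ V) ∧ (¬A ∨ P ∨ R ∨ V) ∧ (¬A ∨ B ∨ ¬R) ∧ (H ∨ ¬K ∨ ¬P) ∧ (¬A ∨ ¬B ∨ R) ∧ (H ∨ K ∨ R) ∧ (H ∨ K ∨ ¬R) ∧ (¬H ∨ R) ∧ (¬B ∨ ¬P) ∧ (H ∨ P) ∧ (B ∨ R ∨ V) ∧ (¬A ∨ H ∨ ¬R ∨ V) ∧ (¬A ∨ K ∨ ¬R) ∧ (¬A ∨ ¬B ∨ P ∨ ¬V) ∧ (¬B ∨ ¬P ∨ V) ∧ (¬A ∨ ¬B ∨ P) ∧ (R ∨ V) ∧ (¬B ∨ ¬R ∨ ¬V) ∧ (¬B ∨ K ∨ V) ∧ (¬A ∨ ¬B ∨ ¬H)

B: False, A: False, R: True, P: False, K: False, V: True, H: True

Set B = False.
Set A = False.
Try R = False:
  (¬H ∨ R) forces H = False.
  (H ∨ V) forces V = True.
  (H ∨ K ∨ R) forces K = True.
  (H ∨ ¬K ∨ ¬P) forces P = False.
  clause (H ∨ P) is falsified — backtrack.
So R = True.
Set P = False.
  then (H ∨ P) forces H = True.
Set K = False.
Set V = True.
All clauses satisfied.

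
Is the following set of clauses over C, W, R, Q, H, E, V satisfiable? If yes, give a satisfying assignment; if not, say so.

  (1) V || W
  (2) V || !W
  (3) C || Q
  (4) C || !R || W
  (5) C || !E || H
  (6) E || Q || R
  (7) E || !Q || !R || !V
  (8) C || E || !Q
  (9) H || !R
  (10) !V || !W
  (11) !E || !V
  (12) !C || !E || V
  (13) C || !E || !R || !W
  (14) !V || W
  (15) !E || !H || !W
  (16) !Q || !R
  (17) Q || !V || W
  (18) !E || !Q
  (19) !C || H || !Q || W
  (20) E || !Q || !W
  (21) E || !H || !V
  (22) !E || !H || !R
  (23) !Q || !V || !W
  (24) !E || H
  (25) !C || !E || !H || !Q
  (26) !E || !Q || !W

No satisfying assignment exists.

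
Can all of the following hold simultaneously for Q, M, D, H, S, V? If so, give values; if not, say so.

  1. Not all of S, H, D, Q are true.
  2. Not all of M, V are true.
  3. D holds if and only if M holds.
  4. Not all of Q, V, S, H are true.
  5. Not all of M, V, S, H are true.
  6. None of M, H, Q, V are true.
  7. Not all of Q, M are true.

Q = False; M = False; D = False; H = False; S = True; V = False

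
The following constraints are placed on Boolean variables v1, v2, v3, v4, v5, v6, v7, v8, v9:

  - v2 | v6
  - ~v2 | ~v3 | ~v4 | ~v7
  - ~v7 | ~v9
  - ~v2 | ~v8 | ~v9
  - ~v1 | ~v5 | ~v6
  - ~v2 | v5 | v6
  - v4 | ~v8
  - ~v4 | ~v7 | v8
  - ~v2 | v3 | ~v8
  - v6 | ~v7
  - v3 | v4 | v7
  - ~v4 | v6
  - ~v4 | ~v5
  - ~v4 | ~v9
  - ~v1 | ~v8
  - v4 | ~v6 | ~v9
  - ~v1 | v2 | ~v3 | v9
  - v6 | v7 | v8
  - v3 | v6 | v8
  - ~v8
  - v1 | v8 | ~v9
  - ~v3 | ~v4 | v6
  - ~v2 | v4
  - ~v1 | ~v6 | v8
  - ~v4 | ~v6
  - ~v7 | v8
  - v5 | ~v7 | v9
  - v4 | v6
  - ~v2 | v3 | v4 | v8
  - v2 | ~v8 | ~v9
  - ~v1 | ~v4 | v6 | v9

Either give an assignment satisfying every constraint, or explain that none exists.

Unit clause (~v8) forces v8 = False.
In (~v7 | v8) only ~v7 is left, so v7 = False.
In (v6 | v7 | v8) only v6 is left, so v6 = True.
In (~v1 | ~v6 | v8) only ~v1 is left, so v1 = False.
In (~v4 | ~v6) only ~v4 is left, so v4 = False.
In (v3 | v4 | v7) only v3 is left, so v3 = True.
In (v4 | ~v6 | ~v9) only ~v9 is left, so v9 = False.
In (~v2 | v4) only ~v2 is left, so v2 = False.
Set v5 = True.
All clauses satisfied.

v1: False; v2: False; v3: True; v4: False; v5: True; v6: True; v7: False; v8: False; v9: False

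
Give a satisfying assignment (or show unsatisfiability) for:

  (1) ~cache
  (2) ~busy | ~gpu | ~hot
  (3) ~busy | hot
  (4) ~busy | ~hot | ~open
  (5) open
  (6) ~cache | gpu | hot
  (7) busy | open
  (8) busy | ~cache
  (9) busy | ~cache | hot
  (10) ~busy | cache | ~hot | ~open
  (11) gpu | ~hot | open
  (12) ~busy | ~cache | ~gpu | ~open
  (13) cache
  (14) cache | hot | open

The formula is unsatisfiable.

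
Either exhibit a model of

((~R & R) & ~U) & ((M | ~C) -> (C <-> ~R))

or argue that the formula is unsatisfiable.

Case R = True: the conjunct ~R is False.
Case R = False: the conjunct R is False.
Both cases fail — unsatisfiable.

The formula is unsatisfiable.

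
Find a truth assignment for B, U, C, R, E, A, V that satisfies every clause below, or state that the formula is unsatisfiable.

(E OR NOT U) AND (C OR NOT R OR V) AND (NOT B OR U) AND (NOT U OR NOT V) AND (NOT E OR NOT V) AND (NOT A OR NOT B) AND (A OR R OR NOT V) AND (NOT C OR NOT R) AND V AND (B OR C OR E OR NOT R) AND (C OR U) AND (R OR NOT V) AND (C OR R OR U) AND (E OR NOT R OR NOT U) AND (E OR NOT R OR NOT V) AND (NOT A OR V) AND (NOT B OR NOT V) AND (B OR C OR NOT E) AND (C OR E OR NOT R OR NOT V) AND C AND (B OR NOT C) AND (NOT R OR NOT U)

Case C = True:
  (NOT C OR NOT R) forces R = False.
  (V) forces V = True.
  Clause (R OR NOT V) is falsified — contradiction.
Case C = False:
  Clause (C) is falsified — contradiction.
Both cases fail, so the formula is unsatisfiable.

Unsatisfiable — no assignment works.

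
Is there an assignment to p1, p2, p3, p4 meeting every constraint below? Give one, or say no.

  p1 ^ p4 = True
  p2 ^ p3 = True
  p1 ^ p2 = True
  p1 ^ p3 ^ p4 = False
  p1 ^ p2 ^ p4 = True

p1: True, p2: False, p3: True, p4: False

p1 ^ p4 = T ^ F = True ✓
p2 ^ p3 = F ^ T = True ✓
p1 ^ p2 = T ^ F = True ✓
p1 ^ p3 ^ p4 = T ^ T ^ F = False ✓
p1 ^ p2 ^ p4 = T ^ F ^ F = True ✓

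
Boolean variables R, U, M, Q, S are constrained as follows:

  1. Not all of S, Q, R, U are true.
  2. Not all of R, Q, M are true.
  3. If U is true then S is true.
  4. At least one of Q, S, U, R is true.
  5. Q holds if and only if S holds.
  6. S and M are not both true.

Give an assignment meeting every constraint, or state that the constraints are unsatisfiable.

R=T; U=F; M=F; Q=F; S=F

  (1) {S, Q, R, U}: 1/4 true — not all ✓
  (2) {R, Q, M}: 1/3 true — not all ✓
  (3) U=F ⇒ S: vacuous ✓
  (4) {Q, S, U, R}: 1 true — at least one ✓
  (5) Q=F, S=F — same ✓
  (6) S=F, M=F — not both ✓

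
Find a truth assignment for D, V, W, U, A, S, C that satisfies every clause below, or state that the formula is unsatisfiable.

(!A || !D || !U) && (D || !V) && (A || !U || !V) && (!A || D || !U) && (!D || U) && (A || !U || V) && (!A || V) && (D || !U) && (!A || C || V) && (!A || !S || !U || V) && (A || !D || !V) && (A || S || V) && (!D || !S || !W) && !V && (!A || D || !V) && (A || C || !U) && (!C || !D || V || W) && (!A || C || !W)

Unit clause (!V) forces V = False.
In (!A || V) only !A is left, so A = False.
In (A || S || V) only S is left, so S = True.
In (A || !U || V) only !U is left, so U = False.
In (!D || U) only !D is left, so D = False.
Set W = True.
Set C = False.
All clauses satisfied.

D: False; V: False; W: True; U: False; A: False; S: True; C: False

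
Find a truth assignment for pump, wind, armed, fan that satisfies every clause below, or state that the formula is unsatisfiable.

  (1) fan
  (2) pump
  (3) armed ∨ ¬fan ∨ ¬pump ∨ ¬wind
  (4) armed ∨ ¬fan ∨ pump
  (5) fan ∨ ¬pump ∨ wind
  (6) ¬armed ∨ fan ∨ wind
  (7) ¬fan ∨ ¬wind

pump = True, wind = False, armed = False, fan = True

Unit clause (fan) forces fan = True.
Unit clause (pump) forces pump = True.
In (¬fan ∨ ¬wind) only ¬wind is left, so wind = False.
Set armed = False.
All clauses satisfied.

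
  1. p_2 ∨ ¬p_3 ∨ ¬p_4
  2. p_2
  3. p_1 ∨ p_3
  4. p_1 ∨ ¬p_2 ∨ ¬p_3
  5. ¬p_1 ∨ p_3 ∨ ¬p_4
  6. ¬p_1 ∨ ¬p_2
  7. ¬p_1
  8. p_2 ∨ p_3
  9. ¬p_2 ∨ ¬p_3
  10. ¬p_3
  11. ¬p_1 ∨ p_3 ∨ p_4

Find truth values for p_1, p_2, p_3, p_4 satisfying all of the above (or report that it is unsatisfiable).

No satisfying assignment exists.

Case p_1 = True:
  Clause (¬p_1) is falsified — contradiction.
Case p_1 = False:
  (p_2) forces p_2 = True.
  (p_1 ∨ p_3) forces p_3 = True.
  Clause (p_1 ∨ ¬p_2 ∨ ¬p_3) is falsified — contradiction.
Both cases fail, so the formula is unsatisfiable.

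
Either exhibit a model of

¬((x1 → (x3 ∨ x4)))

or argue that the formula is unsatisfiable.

x1=T; x3=F; x4=F

  ¬((x1 → (x3 ∨ x4))) = True
    x1 → (x3 ∨ x4) = False
      x3 ∨ x4 = False
The formula evaluates to True.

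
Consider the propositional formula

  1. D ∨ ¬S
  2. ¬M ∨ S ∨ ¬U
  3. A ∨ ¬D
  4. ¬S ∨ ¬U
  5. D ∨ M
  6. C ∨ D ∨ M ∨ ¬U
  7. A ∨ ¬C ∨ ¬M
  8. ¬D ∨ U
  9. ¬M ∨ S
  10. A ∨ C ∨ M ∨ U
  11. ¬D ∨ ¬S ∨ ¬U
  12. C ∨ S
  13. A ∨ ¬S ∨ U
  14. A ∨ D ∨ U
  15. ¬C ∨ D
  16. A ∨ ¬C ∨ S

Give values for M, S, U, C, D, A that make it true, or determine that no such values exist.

Try M = True:
  (¬M ∨ S) forces S = True.
  (D ∨ ¬S) forces D = True.
  (A ∨ ¬D) forces A = True.
  (¬S ∨ ¬U) forces U = False.
  clause (¬D ∨ U) is falsified — backtrack.
So M = False.
  then (D ∨ M) forces D = True.
  then (¬D ∨ U) forces U = True.
  then (¬D ∨ ¬S ∨ ¬U) forces S = False.
  then (C ∨ S) forces C = True.
  then (A ∨ ¬C ∨ S) forces A = True.
All clauses satisfied.

M = False, S = False, U = True, C = True, D = True, A = True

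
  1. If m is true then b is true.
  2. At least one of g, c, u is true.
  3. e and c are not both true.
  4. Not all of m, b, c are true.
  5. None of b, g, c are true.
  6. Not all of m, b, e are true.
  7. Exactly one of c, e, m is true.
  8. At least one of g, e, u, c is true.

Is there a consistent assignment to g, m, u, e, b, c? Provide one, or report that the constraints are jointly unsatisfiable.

g = False; m = False; u = True; e = True; b = False; c = False

  (1) m=F ⇒ b: vacuous ✓
  (2) {g, c, u}: 1 true — at least one ✓
  (3) e=T, c=F — not both ✓
  (4) {m, b, c}: 0/3 true — not all ✓
  (5) {b, g, c}: 0 true — none ✓
  (6) {m, b, e}: 1/3 true — not all ✓
  (7) {c, e, m}: 1 true — exactly one ✓
  (8) {g, e, u, c}: 2 true — at least one ✓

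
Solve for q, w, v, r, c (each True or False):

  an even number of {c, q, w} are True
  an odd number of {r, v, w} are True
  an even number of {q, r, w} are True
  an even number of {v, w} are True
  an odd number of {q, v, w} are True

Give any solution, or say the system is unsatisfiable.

q=T; w=F; v=F; r=T; c=T

{c, q, w}: 2 true → even ✓
{r, v, w}: 1 true → odd ✓
{q, r, w}: 2 true → even ✓
{v, w}: 0 true → even ✓
{q, v, w}: 1 true → odd ✓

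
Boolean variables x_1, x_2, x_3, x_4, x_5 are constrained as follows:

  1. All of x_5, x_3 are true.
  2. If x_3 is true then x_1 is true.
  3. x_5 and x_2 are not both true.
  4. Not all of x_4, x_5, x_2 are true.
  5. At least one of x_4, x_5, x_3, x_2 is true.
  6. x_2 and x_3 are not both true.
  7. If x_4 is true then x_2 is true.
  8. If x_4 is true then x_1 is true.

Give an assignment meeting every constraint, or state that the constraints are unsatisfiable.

x_1 = True, x_2 = False, x_3 = True, x_4 = False, x_5 = True

  (1) {x_5, x_3}: all 2 true ✓
  (2) x_3=T ⇒ x_1: T ✓
  (3) x_5=T, x_2=F — not both ✓
  (4) {x_4, x_5, x_2}: 1/3 true — not all ✓
  (5) {x_4, x_5, x_3, x_2}: 2 true — at least one ✓
  (6) x_2=F, x_3=T — not both ✓
  (7) x_4=F ⇒ x_2: vacuous ✓
  (8) x_4=F ⇒ x_1: vacuous ✓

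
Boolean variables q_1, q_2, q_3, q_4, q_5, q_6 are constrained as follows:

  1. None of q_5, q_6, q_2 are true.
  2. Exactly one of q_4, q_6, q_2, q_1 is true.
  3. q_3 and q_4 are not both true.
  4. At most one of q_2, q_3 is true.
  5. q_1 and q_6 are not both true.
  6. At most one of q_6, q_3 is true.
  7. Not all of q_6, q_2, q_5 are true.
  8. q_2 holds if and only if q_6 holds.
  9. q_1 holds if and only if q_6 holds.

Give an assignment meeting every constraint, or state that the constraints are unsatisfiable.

q_1 = False, q_2 = False, q_3 = False, q_4 = True, q_5 = False, q_6 = False

  (1) {q_5, q_6, q_2}: 0 true — none ✓
  (2) {q_4, q_6, q_2, q_1}: 1 true — exactly one ✓
  (3) q_3=F, q_4=T — not both ✓
  (4) {q_2, q_3}: 0 true — at most one ✓
  (5) q_1=F, q_6=F — not both ✓
  (6) {q_6, q_3}: 0 true — at most one ✓
  (7) {q_6, q_2, q_5}: 0/3 true — not all ✓
  (8) q_2=F, q_6=F — same ✓
  (9) q_1=F, q_6=F — same ✓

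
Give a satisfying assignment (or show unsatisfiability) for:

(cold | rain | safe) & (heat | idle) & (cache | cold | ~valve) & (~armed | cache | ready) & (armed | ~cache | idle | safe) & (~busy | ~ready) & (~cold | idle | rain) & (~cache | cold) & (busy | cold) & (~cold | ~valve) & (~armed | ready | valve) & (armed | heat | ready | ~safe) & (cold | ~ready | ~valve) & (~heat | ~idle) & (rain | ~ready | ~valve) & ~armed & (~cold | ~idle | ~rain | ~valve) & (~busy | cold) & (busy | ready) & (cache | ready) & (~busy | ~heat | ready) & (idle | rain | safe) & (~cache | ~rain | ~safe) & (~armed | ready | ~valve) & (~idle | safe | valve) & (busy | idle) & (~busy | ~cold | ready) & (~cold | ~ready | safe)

Unit clause (~armed) forces armed = False.
Try busy = True:
  (~busy | ~ready) forces ready = False.
  (~busy | cold) forces cold = True.
  clause (~busy | ~cold | ready) is falsified — backtrack.
So busy = False.
  then (busy | cold) forces cold = True.
  then (~cold | ~valve) forces valve = False.
  then (busy | ready) forces ready = True.
  then (busy | idle) forces idle = True.
  then (~cold | ~ready | safe) forces safe = True.
  then (~heat | ~idle) forces heat = False.
Set rain = False.
Set cache = True.
All clauses satisfied.

busy = False; cold = True; rain = False; cache = True; ready = True; armed = False; valve = False; idle = True; heat = False; safe = True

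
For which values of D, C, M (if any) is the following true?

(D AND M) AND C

D: True; C: True; M: True

  D AND M = True
Both conjuncts True, so the formula holds.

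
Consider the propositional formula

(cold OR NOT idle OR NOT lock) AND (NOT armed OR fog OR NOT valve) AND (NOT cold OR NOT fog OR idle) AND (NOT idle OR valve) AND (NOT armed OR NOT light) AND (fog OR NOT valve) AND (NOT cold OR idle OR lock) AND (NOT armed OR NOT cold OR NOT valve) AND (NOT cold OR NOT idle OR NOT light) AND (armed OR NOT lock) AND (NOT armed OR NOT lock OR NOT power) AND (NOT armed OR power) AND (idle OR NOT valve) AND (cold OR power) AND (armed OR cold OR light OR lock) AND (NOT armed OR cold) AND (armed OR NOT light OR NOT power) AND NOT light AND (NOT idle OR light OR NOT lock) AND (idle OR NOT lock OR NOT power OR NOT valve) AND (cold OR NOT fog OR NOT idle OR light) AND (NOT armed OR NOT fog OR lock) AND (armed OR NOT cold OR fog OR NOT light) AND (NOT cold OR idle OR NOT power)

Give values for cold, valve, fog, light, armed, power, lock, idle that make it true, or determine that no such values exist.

Unit clause (NOT light) forces light = False.
Set cold = True.
Set valve = True.
  then (fog OR NOT valve) forces fog = True.
  then (NOT armed OR NOT cold OR NOT valve) forces armed = False.
  then (armed OR NOT lock) forces lock = False.
  then (idle OR NOT valve) forces idle = True.
Set power = False.
All clauses satisfied.

cold = True; valve = True; fog = True; light = False; armed = False; power = False; lock = False; idle = True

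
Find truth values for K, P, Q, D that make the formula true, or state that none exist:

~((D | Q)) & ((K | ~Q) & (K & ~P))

K: True, P: False, Q: False, D: False

  ~((D | Q)) = True
    D | Q = False
  (K | ~Q) & (K & ~P) = True
    K | ~Q = True
      ~Q = True
    K & ~P = True
      ~P = True
Both conjuncts True, so the formula holds.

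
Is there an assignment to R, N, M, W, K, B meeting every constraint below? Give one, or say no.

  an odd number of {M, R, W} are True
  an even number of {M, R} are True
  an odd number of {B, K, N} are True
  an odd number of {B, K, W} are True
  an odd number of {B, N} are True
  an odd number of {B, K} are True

Adding constraints 1, 2, 4, 6 mod 2: every variable appears an even number of times on the left, so the left side is 0.
But the right sides sum to 1 (mod 2). 0 ≠ 1 — the system is inconsistent.

UNSATISFIABLE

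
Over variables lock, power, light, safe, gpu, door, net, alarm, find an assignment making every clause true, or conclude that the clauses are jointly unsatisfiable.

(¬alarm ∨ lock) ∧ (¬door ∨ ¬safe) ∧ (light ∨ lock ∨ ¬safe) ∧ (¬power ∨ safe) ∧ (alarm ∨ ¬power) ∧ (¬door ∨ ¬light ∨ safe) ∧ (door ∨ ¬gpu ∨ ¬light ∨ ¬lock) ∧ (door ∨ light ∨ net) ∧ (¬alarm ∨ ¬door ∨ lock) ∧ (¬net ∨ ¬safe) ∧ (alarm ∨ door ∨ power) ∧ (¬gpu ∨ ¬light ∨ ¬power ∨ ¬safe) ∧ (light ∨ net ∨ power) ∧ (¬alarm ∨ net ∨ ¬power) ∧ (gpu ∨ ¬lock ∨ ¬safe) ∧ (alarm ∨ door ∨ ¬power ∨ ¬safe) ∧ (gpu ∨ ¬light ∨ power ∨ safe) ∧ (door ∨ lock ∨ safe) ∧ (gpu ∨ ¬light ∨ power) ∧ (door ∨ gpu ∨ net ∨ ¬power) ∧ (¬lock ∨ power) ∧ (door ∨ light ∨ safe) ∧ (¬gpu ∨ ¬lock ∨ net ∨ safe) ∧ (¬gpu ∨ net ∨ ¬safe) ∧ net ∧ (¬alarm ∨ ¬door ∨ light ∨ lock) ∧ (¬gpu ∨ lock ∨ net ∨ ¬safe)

lock=F, power=F, light=F, safe=F, gpu=T, door=T, net=T, alarm=F

Unit clause (net) forces net = True.
In (¬net ∨ ¬safe) only ¬safe is left, so safe = False.
In (¬power ∨ safe) only ¬power is left, so power = False.
In (¬lock ∨ power) only ¬lock is left, so lock = False.
In (¬alarm ∨ lock) only ¬alarm is left, so alarm = False.
In (alarm ∨ door ∨ power) only door is left, so door = True.
In (¬door ∨ ¬light ∨ safe) only ¬light is left, so light = False.
Set gpu = True.
All clauses satisfied.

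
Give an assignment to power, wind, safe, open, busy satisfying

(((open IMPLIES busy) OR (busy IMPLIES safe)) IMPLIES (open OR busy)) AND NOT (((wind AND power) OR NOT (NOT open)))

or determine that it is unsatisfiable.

power = True, wind = False, safe = False, open = False, busy = True

  ((open IMPLIES busy) OR (busy IMPLIES safe)) IMPLIES (open OR busy) = True
    (open IMPLIES busy) OR (busy IMPLIES safe) = True
      open IMPLIES busy = True
      busy IMPLIES safe = False
    open OR busy = True
  NOT (((wind AND power) OR NOT (NOT open))) = True
    (wind AND power) OR NOT (NOT open) = False
      wind AND power = False
      NOT (NOT open) = False
        NOT open = True
Both conjuncts True, so the formula holds.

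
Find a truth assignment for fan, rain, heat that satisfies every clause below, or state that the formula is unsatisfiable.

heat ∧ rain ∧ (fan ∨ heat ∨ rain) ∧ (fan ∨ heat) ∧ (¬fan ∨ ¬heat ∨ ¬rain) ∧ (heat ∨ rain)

Unit clause (heat) forces heat = True.
Unit clause (rain) forces rain = True.
In (¬fan ∨ ¬heat ∨ ¬rain) only ¬fan is left, so fan = False.
Check each clause:
  (heat): heat holds.
  (rain): rain holds.
  (fan ∨ heat ∨ rain): heat holds.
  (fan ∨ heat): heat holds.
  (¬fan ∨ ¬heat ∨ ¬rain): ¬fan holds.
  (heat ∨ rain): heat holds.
All clauses satisfied.

fan = False; rain = True; heat = True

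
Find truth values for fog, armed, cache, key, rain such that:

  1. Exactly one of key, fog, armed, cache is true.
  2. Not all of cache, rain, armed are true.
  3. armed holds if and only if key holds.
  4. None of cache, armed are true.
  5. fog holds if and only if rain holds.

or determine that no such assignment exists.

fog=T, armed=F, cache=F, key=F, rain=T

  (1) {key, fog, armed, cache}: 1 true — exactly one ✓
  (2) {cache, rain, armed}: 1/3 true — not all ✓
  (3) armed=F, key=F — same ✓
  (4) {cache, armed}: 0 true — none ✓
  (5) fog=T, rain=T — same ✓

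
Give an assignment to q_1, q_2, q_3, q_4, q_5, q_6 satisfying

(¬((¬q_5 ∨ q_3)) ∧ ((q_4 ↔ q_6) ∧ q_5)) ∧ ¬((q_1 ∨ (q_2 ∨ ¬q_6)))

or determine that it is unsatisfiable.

q_1 = False, q_2 = False, q_3 = False, q_4 = True, q_5 = True, q_6 = True

  ¬((¬q_5 ∨ q_3)) ∧ ((q_4 ↔ q_6) ∧ q_5) = True
    ¬((¬q_5 ∨ q_3)) = True
      ¬q_5 ∨ q_3 = False
        ¬q_5 = False
    (q_4 ↔ q_6) ∧ q_5 = True
      q_4 ↔ q_6 = True
  ¬((q_1 ∨ (q_2 ∨ ¬q_6))) = True
    q_1 ∨ (q_2 ∨ ¬q_6) = False
      q_2 ∨ ¬q_6 = False
        ¬q_6 = False
Both conjuncts True, so the formula holds.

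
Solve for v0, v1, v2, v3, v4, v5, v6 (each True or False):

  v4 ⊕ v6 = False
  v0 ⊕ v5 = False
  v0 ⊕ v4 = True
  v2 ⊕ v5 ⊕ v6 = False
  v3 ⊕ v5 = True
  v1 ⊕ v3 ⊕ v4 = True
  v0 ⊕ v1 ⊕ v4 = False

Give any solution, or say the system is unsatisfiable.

v0=F, v1=T, v2=T, v3=T, v4=T, v5=F, v6=T

v4 ⊕ v6 = T ⊕ T = False ✓
v0 ⊕ v5 = F ⊕ F = False ✓
v0 ⊕ v4 = F ⊕ T = True ✓
v2 ⊕ v5 ⊕ v6 = T ⊕ F ⊕ T = False ✓
v3 ⊕ v5 = T ⊕ F = True ✓
v1 ⊕ v3 ⊕ v4 = T ⊕ T ⊕ T = True ✓
v0 ⊕ v1 ⊕ v4 = F ⊕ T ⊕ T = False ✓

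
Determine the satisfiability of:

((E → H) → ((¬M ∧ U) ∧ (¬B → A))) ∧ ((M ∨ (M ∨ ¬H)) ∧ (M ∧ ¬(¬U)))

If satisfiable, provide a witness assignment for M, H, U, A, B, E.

M = True, H = False, U = True, A = True, B = False, E = True

  (E → H) → ((¬M ∧ U) ∧ (¬B → A)) = True
    E → H = False
    (¬M ∧ U) ∧ (¬B → A) = False
      ¬M ∧ U = False
        ¬M = False
      ¬B → A = True
        ¬B = True
  (M ∨ (M ∨ ¬H)) ∧ (M ∧ ¬(¬U)) = True
    M ∨ (M ∨ ¬H) = True
      M ∨ ¬H = True
        ¬H = True
    M ∧ ¬(¬U) = True
      ¬(¬U) = True
        ¬U = False
Both conjuncts True, so the formula holds.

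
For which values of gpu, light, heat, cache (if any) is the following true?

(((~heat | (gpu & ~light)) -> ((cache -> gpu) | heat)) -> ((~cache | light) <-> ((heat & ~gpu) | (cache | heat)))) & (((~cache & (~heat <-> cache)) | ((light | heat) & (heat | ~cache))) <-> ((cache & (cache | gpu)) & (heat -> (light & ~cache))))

Unsatisfiable

Case cache = True: the formula simplifies to (((~heat | (gpu & ~light)) -> (gpu | heat)) -> light) & (((light | heat) & heat) <-> ~heat).
  heat = True: the conjunct ((light | heat) & heat) <-> ~heat becomes (True & True) <-> ~True = False.
  heat = False: the conjunct ((light | heat) & heat) <-> ~heat becomes (light & False) <-> ~False = False.
Case cache = False: the formula simplifies to ((heat & ~gpu) | heat) & ~((heat | (light | heat))).
  heat = True: the conjunct ~((heat | (light | heat))) becomes ~((True | True)) = False.
  heat = False: the conjunct (heat & ~gpu) | heat becomes (False & ~gpu) | False = False.
Both cases fail — unsatisfiable.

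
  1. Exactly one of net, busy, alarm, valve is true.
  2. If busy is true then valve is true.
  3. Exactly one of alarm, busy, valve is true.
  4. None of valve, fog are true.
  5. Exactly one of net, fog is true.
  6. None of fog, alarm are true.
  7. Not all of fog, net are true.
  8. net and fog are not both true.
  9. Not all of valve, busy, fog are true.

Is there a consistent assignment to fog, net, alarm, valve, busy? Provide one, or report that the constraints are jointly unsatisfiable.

Case alarm = True:
  Constraint (6) is violated (alarm=T) — contradiction.
Case alarm = False:
  (4) forces valve = False.
  (2) with valve=F forces busy = False.
  Constraint (3) is violated (alarm=F, busy=F, valve=F) — contradiction.
Both cases fail — unsatisfiable.

Unsatisfiable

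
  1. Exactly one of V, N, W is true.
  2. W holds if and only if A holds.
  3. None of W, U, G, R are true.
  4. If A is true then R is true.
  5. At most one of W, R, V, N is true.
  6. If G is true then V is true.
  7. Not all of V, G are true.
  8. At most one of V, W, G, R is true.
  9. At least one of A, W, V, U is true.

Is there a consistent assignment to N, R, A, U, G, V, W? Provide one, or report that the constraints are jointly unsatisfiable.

N: False; R: False; A: False; U: False; G: False; V: True; W: False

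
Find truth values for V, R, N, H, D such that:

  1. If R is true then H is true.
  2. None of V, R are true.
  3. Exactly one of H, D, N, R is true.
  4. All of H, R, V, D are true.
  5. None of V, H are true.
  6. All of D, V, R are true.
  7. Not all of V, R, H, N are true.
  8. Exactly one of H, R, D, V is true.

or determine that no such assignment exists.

UNSATISFIABLE

Case V = True:
  Constraint (2) is violated (V=T) — contradiction.
Case V = False:
  Constraint (4) is violated (V=F) — contradiction.
Both cases fail — unsatisfiable.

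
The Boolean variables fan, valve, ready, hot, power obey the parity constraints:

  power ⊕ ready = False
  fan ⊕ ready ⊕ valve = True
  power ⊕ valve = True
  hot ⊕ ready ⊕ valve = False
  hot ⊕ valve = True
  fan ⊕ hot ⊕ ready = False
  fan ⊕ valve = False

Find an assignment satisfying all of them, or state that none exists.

fan=F, valve=F, ready=T, hot=T, power=T

power ⊕ ready = T ⊕ T = False ✓
fan ⊕ ready ⊕ valve = F ⊕ T ⊕ F = True ✓
power ⊕ valve = T ⊕ F = True ✓
hot ⊕ ready ⊕ valve = T ⊕ T ⊕ F = False ✓
hot ⊕ valve = T ⊕ F = True ✓
fan ⊕ hot ⊕ ready = F ⊕ T ⊕ T = False ✓
fan ⊕ valve = F ⊕ F = False ✓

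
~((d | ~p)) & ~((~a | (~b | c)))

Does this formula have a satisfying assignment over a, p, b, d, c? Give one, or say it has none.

a = True; p = True; b = True; d = False; c = False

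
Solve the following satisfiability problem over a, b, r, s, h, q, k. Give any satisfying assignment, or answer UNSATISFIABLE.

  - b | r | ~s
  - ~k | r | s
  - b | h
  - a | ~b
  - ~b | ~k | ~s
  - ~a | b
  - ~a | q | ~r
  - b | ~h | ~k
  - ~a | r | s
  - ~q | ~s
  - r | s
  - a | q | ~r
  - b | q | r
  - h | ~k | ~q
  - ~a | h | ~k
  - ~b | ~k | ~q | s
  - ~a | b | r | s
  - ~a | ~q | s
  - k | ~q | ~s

Set a = True.
  then (~a | b) forces b = True.
Set r = False.
  then (~a | r | s) forces s = True.
  then (~q | ~s) forces q = False.
  then (~b | ~k | ~s) forces k = False.
Set h = False.
All clauses satisfied.

a = True; b = True; r = False; s = True; h = False; q = False; k = False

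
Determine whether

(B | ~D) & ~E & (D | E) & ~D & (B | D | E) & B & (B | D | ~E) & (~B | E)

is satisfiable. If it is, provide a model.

Unsatisfiable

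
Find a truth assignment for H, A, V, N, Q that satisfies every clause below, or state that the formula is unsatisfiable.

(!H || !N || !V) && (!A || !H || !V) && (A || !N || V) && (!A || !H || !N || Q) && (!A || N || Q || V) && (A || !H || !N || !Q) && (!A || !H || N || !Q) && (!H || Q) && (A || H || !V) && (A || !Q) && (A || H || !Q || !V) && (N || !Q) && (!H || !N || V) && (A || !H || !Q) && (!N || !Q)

H: False, A: True, V: True, N: False, Q: False

Try H = True:
  (!H || Q) forces Q = True.
  (A || !Q) forces A = True.
  (!A || !H || !V) forces V = False.
  (!A || !H || N || !Q) forces N = True.
  clause (!H || !N || V) is falsified — backtrack.
So H = False.
Set A = True.
Set V = True.
Set N = False.
  then (N || !Q) forces Q = False.
All clauses satisfied.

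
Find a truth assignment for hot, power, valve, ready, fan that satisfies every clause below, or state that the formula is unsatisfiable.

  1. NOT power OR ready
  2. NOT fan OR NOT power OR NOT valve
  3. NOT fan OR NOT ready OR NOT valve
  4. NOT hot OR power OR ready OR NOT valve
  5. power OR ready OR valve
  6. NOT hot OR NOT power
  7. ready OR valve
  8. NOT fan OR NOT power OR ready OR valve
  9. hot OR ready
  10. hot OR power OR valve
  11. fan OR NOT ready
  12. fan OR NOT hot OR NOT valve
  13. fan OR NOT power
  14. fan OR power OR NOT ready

Set hot = False.
  then (hot OR ready) forces ready = True.
  then (fan OR NOT ready) forces fan = True.
  then (NOT fan OR NOT ready OR NOT valve) forces valve = False.
  then (hot OR power OR valve) forces power = True.
All clauses satisfied.

hot=F; power=T; valve=F; ready=T; fan=T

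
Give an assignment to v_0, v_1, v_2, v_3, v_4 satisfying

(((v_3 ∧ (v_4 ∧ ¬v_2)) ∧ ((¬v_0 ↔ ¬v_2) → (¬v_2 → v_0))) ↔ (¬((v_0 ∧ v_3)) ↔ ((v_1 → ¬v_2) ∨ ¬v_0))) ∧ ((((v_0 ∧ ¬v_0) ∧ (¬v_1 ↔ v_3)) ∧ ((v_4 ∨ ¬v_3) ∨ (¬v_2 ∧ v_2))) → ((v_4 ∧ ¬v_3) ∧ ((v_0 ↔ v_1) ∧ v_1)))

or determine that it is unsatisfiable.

v_0: True; v_1: True; v_2: True; v_3: False; v_4: False

  ((v_3 ∧ (v_4 ∧ ¬v_2)) ∧ ((¬v_0 ↔ ¬v_2) → (¬v_2 → v_0))) ↔ (¬((v_0 ∧ v_3)) ↔ ((v_1 → ¬v_2) ∨ ¬v_0)) = True
    (v_3 ∧ (v_4 ∧ ¬v_2)) ∧ ((¬v_0 ↔ ¬v_2) → (¬v_2 → v_0)) = False
      v_3 ∧ (v_4 ∧ ¬v_2) = False
        v_4 ∧ ¬v_2 = False
          ¬v_2 = False
      (¬v_0 ↔ ¬v_2) → (¬v_2 → v_0) = True
        ¬v_0 ↔ ¬v_2 = True
          ¬v_0 = False
          ¬v_2 = False
        ¬v_2 → v_0 = True
          ¬v_2 = False
    ¬((v_0 ∧ v_3)) ↔ ((v_1 → ¬v_2) ∨ ¬v_0) = False
      ¬((v_0 ∧ v_3)) = True
        v_0 ∧ v_3 = False
      (v_1 → ¬v_2) ∨ ¬v_0 = False
        v_1 → ¬v_2 = False
          ¬v_2 = False
        ¬v_0 = False
  (((v_0 ∧ ¬v_0) ∧ (¬v_1 ↔ v_3)) ∧ ((v_4 ∨ ¬v_3) ∨ (¬v_2 ∧ v_2))) → ((v_4 ∧ ¬v_3) ∧ ((v_0 ↔ v_1) ∧ v_1)) = True
    ((v_0 ∧ ¬v_0) ∧ (¬v_1 ↔ v_3)) ∧ ((v_4 ∨ ¬v_3) ∨ (¬v_2 ∧ v_2)) = False
      (v_0 ∧ ¬v_0) ∧ (¬v_1 ↔ v_3) = False
        v_0 ∧ ¬v_0 = False
          ¬v_0 = False
        ¬v_1 ↔ v_3 = True
          ¬v_1 = False
      (v_4 ∨ ¬v_3) ∨ (¬v_2 ∧ v_2) = True
        v_4 ∨ ¬v_3 = True
          ¬v_3 = True
        ¬v_2 ∧ v_2 = False
          ¬v_2 = False
    (v_4 ∧ ¬v_3) ∧ ((v_0 ↔ v_1) ∧ v_1) = False
      v_4 ∧ ¬v_3 = False
        ¬v_3 = True
      (v_0 ↔ v_1) ∧ v_1 = True
        v_0 ↔ v_1 = True
Both conjuncts True, so the formula holds.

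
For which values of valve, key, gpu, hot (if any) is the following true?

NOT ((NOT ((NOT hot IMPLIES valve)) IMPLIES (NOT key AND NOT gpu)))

valve: False, key: True, gpu: True, hot: False

  NOT ((NOT ((NOT hot IMPLIES valve)) IMPLIES (NOT key AND NOT gpu))) = True
    NOT ((NOT hot IMPLIES valve)) IMPLIES (NOT key AND NOT gpu) = False
      NOT ((NOT hot IMPLIES valve)) = True
        NOT hot IMPLIES valve = False
          NOT hot = True
      NOT key AND NOT gpu = False
        NOT key = False
        NOT gpu = False
The formula evaluates to True.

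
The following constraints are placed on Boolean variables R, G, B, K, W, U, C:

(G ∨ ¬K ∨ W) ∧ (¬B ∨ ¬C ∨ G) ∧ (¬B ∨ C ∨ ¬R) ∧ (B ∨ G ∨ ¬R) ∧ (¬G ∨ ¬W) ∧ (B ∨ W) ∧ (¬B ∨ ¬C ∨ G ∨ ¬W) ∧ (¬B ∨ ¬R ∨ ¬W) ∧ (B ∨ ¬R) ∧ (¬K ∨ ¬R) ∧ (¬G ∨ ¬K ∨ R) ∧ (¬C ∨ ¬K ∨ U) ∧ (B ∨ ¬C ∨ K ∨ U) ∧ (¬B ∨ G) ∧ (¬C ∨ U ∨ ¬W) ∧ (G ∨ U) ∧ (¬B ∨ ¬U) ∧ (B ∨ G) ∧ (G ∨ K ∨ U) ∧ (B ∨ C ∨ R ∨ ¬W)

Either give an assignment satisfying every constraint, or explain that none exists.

R = True, G = True, B = True, K = False, W = False, U = False, C = True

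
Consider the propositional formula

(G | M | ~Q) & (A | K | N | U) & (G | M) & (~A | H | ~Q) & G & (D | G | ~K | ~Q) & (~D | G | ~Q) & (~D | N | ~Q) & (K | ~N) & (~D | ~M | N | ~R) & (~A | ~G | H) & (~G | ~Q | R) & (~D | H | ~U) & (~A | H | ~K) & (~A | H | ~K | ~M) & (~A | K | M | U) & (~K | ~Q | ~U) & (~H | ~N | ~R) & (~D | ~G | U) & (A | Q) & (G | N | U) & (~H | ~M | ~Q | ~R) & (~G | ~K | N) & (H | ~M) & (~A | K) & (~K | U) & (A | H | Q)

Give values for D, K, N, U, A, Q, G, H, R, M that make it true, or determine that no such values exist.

D = True, K = True, N = True, U = True, A = True, Q = False, G = True, H = True, R = False, M = False

Unit clause (G) forces G = True.
Set D = True.
  then (~D | ~G | U) forces U = True.
  then (~D | H | ~U) forces H = True.
Try K = False:
  (K | ~N) forces N = False.
  (~D | N | ~Q) forces Q = False.
  (A | Q) forces A = True.
  clause (~A | K) is falsified — backtrack.
So K = True.
  then (~K | ~Q | ~U) forces Q = False.
  then (A | Q) forces A = True.
  then (~G | ~K | N) forces N = True.
  then (~H | ~N | ~R) forces R = False.
Set M = False.
All clauses satisfied.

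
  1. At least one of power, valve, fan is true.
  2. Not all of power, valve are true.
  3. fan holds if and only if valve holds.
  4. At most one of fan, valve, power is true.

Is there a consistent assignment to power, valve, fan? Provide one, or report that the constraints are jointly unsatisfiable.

power = True; valve = False; fan = False

  (1) {power, valve, fan}: 1 true — at least one ✓
  (2) {power, valve}: 1/2 true — not all ✓
  (3) fan=F, valve=F — same ✓
  (4) {fan, valve, power}: 1 true — at most one ✓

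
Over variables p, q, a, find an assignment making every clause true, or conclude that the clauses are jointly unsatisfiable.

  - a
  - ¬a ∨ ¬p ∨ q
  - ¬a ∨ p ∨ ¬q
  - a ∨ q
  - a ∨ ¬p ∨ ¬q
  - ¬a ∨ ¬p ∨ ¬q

Unit clause (a) forces a = True.
Try p = True:
  (¬a ∨ ¬p ∨ q) forces q = True.
  clause (¬a ∨ ¬p ∨ ¬q) is falsified — backtrack.
So p = False.
  then (¬a ∨ p ∨ ¬q) forces q = False.
All clauses satisfied.

p: False, q: False, a: True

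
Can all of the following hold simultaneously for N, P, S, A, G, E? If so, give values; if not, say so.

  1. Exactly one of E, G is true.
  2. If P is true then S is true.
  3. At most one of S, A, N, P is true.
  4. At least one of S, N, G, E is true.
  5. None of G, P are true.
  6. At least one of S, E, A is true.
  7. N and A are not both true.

N=F, P=F, S=F, A=F, G=F, E=T

  (1) {E, G}: 1 true — exactly one ✓
  (2) P=F ⇒ S: vacuous ✓
  (3) {S, A, N, P}: 0 true — at most one ✓
  (4) {S, N, G, E}: 1 true — at least one ✓
  (5) {G, P}: 0 true — none ✓
  (6) {S, E, A}: 1 true — at least one ✓
  (7) N=F, A=F — not both ✓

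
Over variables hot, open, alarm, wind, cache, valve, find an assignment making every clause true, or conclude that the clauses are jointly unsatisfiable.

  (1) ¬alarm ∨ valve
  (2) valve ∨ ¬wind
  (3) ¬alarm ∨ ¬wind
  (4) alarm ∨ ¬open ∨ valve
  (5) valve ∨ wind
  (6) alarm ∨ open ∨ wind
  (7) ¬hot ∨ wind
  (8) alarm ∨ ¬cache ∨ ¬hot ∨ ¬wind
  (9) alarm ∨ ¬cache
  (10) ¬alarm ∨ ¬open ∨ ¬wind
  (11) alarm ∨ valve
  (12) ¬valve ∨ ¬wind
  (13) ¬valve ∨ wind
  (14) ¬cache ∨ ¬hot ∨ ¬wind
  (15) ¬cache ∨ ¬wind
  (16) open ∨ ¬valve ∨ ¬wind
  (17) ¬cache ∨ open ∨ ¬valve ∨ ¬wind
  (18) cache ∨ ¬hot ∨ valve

Unsatisfiable — no assignment works.

Case wind = True:
  (valve ∨ ¬wind) forces valve = True.
  Clause (¬valve ∨ ¬wind) is falsified — contradiction.
Case wind = False:
  (valve ∨ wind) forces valve = True.
  Clause (¬valve ∨ wind) is falsified — contradiction.
Both cases fail, so the formula is unsatisfiable.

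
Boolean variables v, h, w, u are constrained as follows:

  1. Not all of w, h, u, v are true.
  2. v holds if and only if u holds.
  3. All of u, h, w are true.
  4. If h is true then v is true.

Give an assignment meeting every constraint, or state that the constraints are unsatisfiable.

No satisfying assignment exists.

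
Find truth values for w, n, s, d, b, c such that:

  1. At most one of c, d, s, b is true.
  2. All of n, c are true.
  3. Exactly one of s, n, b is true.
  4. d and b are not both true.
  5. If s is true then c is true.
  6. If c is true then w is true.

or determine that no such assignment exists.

w = True; n = True; s = False; d = False; b = False; c = True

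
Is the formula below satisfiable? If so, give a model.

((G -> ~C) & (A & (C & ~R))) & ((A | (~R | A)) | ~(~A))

R: False, A: True, C: True, G: False

  (G -> ~C) & (A & (C & ~R)) = True
    G -> ~C = True
      ~C = False
    A & (C & ~R) = True
      C & ~R = True
        ~R = True
  (A | (~R | A)) | ~(~A) = True
    A | (~R | A) = True
      ~R | A = True
        ~R = True
    ~(~A) = True
      ~A = False
Both conjuncts True, so the formula holds.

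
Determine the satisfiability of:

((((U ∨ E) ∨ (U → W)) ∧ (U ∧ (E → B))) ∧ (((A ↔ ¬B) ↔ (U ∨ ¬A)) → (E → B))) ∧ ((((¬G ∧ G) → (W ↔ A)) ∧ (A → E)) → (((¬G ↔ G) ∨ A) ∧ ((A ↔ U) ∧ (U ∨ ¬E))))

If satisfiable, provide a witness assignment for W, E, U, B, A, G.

W: False; E: False; U: True; B: False; A: True; G: False

  (((U ∨ E) ∨ (U → W)) ∧ (U ∧ (E → B))) ∧ (((A ↔ ¬B) ↔ (U ∨ ¬A)) → (E → B)) = True
    ((U ∨ E) ∨ (U → W)) ∧ (U ∧ (E → B)) = True
      (U ∨ E) ∨ (U → W) = True
        U ∨ E = True
        U → W = False
      U ∧ (E → B) = True
        E → B = True
    ((A ↔ ¬B) ↔ (U ∨ ¬A)) → (E → B) = True
      (A ↔ ¬B) ↔ (U ∨ ¬A) = True
        A ↔ ¬B = True
          ¬B = True
        U ∨ ¬A = True
          ¬A = False
      E → B = True
  (((¬G ∧ G) → (W ↔ A)) ∧ (A → E)) → (((¬G ↔ G) ∨ A) ∧ ((A ↔ U) ∧ (U ∨ ¬E))) = True
    ((¬G ∧ G) → (W ↔ A)) ∧ (A → E) = False
      (¬G ∧ G) → (W ↔ A) = True
        ¬G ∧ G = False
          ¬G = True
        W ↔ A = False
      A → E = False
    ((¬G ↔ G) ∨ A) ∧ ((A ↔ U) ∧ (U ∨ ¬E)) = True
      (¬G ↔ G) ∨ A = True
        ¬G ↔ G = False
          ¬G = True
      (A ↔ U) ∧ (U ∨ ¬E) = True
        A ↔ U = True
        U ∨ ¬E = True
          ¬E = True
Both conjuncts True, so the formula holds.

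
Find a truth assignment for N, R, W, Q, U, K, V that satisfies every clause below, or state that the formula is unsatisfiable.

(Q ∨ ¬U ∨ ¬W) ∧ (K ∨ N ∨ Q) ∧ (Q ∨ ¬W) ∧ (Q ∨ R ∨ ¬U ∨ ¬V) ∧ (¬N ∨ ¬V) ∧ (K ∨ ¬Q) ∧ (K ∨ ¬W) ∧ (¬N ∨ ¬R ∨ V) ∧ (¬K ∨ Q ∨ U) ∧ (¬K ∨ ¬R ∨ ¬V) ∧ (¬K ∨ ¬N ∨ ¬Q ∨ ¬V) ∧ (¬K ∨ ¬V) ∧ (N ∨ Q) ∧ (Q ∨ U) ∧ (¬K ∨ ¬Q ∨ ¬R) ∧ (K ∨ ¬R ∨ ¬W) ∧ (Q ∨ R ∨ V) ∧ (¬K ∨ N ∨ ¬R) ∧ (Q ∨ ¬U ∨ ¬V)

Set N = True.
  then (¬N ∨ ¬V) forces V = False.
  then (¬N ∨ ¬R ∨ V) forces R = False.
  then (Q ∨ R ∨ V) forces Q = True.
  then (K ∨ ¬Q) forces K = True.
Set W = True.
Set U = True.
All clauses satisfied.

N: True; R: False; W: True; Q: True; U: True; K: True; V: False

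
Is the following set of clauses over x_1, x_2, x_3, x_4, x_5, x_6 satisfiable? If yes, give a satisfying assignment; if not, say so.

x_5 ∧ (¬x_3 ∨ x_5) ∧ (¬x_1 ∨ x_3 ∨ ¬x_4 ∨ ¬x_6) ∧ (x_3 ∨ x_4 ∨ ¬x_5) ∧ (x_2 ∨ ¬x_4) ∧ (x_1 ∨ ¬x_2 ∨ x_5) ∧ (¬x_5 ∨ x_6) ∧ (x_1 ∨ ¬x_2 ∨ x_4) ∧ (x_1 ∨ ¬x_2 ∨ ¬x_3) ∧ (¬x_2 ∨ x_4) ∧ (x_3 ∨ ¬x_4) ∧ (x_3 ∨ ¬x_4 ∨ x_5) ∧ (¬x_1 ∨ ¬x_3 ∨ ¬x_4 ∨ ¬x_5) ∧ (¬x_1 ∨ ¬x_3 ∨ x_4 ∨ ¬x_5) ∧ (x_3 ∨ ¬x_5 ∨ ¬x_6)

x_1 = False; x_2 = False; x_3 = True; x_4 = False; x_5 = True; x_6 = True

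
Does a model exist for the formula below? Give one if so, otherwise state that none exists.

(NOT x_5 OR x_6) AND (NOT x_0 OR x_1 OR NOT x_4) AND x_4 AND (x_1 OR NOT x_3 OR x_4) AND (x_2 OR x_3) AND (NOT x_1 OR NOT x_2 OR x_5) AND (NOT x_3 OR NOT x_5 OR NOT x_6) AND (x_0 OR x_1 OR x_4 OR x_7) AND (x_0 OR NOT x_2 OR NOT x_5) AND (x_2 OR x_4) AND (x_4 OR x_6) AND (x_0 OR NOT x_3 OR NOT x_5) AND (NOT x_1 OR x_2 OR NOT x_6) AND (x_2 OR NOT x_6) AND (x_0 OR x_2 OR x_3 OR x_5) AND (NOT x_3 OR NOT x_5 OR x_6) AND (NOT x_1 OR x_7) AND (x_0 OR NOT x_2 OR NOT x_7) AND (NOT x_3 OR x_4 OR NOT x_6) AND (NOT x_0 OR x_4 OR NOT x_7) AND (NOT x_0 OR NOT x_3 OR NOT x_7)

x_0 = False; x_1 = False; x_2 = False; x_3 = True; x_4 = True; x_5 = False; x_6 = False; x_7 = True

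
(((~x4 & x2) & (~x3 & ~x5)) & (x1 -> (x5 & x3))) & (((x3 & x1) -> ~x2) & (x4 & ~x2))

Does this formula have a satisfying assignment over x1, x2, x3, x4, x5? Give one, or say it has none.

Case x2 = True: the conjunct ~x2 is False.
Case x2 = False: the conjunct x2 is False.
Both cases fail — unsatisfiable.

The formula is unsatisfiable.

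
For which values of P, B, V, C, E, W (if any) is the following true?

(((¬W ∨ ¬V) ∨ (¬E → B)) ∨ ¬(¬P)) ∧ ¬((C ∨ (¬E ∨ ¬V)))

P = True, B = True, V = True, C = False, E = True, W = False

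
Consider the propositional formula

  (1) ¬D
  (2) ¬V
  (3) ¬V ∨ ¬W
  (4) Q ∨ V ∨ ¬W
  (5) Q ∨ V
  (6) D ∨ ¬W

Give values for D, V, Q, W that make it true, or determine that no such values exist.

Unit clause (¬D) forces D = False.
Unit clause (¬V) forces V = False.
In (Q ∨ V) only Q is left, so Q = True.
In (D ∨ ¬W) only ¬W is left, so W = False.
Check each clause:
  (¬D): ¬D holds.
  (¬V): ¬V holds.
  (¬V ∨ ¬W): ¬V holds.
  (Q ∨ V ∨ ¬W): Q holds.
  (Q ∨ V): Q holds.
  (D ∨ ¬W): ¬W holds.
All clauses satisfied.

D = False, V = False, Q = True, W = False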